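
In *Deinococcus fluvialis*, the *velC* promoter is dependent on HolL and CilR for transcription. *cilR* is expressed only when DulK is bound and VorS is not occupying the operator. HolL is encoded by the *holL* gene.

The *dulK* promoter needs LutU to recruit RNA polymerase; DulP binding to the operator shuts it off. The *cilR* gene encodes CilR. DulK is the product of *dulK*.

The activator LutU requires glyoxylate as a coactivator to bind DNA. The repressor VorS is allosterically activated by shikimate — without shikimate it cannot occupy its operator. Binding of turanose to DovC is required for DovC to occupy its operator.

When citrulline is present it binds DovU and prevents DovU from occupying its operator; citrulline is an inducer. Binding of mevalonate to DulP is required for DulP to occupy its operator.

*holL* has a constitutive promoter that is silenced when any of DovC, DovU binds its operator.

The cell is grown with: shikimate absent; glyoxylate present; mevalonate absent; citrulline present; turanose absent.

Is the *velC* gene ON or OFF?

Turanose is absent, so DovC is inactive.
Citrulline is present, so DovU is inactive.
With no repressor bound, *holL* is transcribed.
So HolL is produced and active.
Shikimate is absent, so VorS is inactive.
Mevalonate is absent, so DulP is inactive.
Glyoxylate is present, so LutU is active.
No repressor is bound and LutU is active, so *dulK* is transcribed.
So DulK is produced and active.
No repressor is bound and DulK is active, so *cilR* is transcribed.
So CilR is produced and active.
No repressor is bound and HolL and CilR are active, so *velC* is transcribed.

ON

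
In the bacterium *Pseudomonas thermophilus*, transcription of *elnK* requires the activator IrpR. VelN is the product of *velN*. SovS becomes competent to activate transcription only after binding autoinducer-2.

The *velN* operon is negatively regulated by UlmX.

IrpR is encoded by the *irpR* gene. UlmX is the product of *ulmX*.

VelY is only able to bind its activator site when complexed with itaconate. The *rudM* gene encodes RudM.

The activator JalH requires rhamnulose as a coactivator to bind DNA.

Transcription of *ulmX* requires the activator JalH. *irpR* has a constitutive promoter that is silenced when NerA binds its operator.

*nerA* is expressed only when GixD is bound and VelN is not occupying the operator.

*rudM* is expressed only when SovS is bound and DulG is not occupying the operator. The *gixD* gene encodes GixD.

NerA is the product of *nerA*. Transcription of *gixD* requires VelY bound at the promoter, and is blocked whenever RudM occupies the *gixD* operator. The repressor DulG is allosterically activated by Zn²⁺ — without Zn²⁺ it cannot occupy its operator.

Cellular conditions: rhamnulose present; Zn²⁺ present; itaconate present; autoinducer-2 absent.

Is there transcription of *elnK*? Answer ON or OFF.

OFF

Zn²⁺ is present, so DulG is active.
Autoinducer-2 is absent, so SovS is inactive.
With repressor DulG bound, *rudM* is not transcribed.
So RudM is not produced.
Itaconate is present, so VelY is active.
No repressor is bound and VelY is active, so *gixD* is transcribed.
So GixD is produced and active.
Rhamnulose is present, so JalH is active.
No repressor is bound and JalH is active, so *ulmX* is transcribed.
So UlmX is produced and active.
With repressor UlmX bound, *velN* is not transcribed.
So VelN is not produced.
No repressor is bound and GixD is active, so *nerA* is transcribed.
So NerA is produced and active.
With repressor NerA bound, *irpR* is not transcribed.
So IrpR is not produced.
Required activator IrpR is absent, so *elnK* is not transcribed.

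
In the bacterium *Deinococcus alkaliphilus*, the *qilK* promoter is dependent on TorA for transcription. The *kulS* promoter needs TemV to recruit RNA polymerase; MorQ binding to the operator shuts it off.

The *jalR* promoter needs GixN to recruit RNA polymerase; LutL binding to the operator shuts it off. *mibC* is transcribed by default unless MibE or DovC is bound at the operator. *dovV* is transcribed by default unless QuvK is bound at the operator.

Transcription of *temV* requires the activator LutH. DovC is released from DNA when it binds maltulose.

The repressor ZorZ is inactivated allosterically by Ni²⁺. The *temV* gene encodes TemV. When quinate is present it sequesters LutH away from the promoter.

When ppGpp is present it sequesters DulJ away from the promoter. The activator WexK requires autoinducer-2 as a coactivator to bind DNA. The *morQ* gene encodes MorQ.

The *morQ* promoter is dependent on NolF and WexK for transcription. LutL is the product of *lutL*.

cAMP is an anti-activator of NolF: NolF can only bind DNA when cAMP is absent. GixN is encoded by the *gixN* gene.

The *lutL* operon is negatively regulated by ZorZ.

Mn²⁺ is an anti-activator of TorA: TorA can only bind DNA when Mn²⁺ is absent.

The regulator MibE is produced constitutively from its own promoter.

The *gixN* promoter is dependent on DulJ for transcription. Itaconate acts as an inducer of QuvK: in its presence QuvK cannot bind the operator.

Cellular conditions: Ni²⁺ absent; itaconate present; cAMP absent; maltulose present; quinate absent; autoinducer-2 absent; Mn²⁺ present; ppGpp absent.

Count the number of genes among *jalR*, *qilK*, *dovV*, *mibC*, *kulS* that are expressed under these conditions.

Ni²⁺ is absent, so ZorZ is active.
With repressor ZorZ bound, *lutL* is not transcribed.
So LutL is not produced.
ppGpp is absent, so DulJ is active.
No repressor is bound and DulJ is active, so *gixN* is transcribed.
So GixN is produced and active.
No repressor is bound and GixN is active, so *jalR* is transcribed.
→ *jalR* is ON.
Mn²⁺ is present, so TorA is inactive.
Required activator TorA is absent, so *qilK* is not transcribed.
→ *qilK* is OFF.
Itaconate is present, so QuvK is inactive.
With no repressor bound, *dovV* is transcribed.
→ *dovV* is ON.
MibE is produced constitutively and is active.
Maltulose is present, so DovC is inactive.
With repressor MibE bound, *mibC* is not transcribed.
→ *mibC* is OFF.
cAMP is absent, so NolF is active.
Autoinducer-2 is absent, so WexK is inactive.
Required activator WexK is absent, so *morQ* is not transcribed.
So MorQ is not produced.
Quinate is absent, so LutH is active.
No repressor is bound and LutH is active, so *temV* is transcribed.
So TemV is produced and active.
No repressor is bound and TemV is active, so *kulS* is transcribed.
→ *kulS* is ON.
3 of the 5 genes are transcribed.

3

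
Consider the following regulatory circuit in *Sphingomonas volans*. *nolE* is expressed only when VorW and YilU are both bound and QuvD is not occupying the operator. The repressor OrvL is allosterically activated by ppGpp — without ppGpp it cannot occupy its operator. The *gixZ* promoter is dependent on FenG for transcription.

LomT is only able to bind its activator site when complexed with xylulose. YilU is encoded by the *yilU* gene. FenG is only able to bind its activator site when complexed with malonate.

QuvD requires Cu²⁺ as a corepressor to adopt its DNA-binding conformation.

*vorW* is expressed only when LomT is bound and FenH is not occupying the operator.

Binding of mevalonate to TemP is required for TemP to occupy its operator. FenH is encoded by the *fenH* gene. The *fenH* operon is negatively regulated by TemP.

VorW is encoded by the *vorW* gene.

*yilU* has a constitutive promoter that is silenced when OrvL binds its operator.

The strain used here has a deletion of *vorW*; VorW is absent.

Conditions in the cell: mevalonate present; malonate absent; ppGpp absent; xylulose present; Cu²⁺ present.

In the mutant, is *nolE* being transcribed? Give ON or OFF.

Cu²⁺ is present, so QuvD is active.
VorW is non-functional in this strain, so it has no effect.
ppGpp is absent, so OrvL is inactive.
With no repressor bound, *yilU* is transcribed.
So YilU is produced and active.
With repressor QuvD bound, *nolE* is not transcribed.

OFF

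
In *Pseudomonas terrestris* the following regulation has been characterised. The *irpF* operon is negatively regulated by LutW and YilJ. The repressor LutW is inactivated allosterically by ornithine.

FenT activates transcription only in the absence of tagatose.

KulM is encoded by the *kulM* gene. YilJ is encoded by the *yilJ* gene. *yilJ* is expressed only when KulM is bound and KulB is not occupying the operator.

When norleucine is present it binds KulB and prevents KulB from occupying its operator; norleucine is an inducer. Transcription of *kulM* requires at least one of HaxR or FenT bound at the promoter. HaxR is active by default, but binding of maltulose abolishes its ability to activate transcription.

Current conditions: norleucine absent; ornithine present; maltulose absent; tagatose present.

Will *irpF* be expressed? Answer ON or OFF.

ON

Ornithine is present, so LutW is inactive.
Maltulose is absent, so HaxR is active.
Tagatose is present, so FenT is inactive.
Activator HaxR is present, so *kulM* is transcribed.
So KulM is produced and active.
Norleucine is absent, so KulB is active.
With repressor KulB bound, *yilJ* is not transcribed.
So YilJ is not produced.
With no repressor bound, *irpF* is transcribed.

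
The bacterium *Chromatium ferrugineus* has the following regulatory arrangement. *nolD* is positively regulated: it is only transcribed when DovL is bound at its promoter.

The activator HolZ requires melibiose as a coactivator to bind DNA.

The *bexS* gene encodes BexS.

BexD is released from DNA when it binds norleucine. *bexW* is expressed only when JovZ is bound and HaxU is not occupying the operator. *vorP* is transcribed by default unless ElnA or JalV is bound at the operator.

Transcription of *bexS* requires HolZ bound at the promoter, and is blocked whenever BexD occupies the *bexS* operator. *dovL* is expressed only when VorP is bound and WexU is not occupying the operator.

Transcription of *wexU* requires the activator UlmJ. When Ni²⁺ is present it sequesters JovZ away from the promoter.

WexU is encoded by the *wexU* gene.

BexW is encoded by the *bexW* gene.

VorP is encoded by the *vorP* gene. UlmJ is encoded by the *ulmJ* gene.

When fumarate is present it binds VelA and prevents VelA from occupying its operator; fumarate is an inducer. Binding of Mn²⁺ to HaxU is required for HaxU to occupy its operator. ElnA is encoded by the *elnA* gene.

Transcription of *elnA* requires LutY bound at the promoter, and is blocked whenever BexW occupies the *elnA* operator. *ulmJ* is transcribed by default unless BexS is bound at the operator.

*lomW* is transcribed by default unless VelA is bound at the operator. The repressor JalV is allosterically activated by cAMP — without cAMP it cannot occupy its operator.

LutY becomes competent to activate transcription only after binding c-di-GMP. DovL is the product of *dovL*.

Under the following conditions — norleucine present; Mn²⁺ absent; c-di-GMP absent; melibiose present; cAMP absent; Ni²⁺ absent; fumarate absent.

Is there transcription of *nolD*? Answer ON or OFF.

Ni²⁺ is absent, so JovZ is active.
Mn²⁺ is absent, so HaxU is inactive.
No repressor is bound and JovZ is active, so *bexW* is transcribed.
So BexW is produced and active.
c-di-GMP is absent, so LutY is inactive.
With repressor BexW bound, *elnA* is not transcribed.
So ElnA is not produced.
cAMP is absent, so JalV is inactive.
With no repressor bound, *vorP* is transcribed.
So VorP is produced and active.
Melibiose is present, so HolZ is active.
Norleucine is present, so BexD is inactive.
No repressor is bound and HolZ is active, so *bexS* is transcribed.
So BexS is produced and active.
With repressor BexS bound, *ulmJ* is not transcribed.
So UlmJ is not produced.
Required activator UlmJ is absent, so *wexU* is not transcribed.
So WexU is not produced.
No repressor is bound and VorP is active, so *dovL* is transcribed.
So DovL is produced and active.
No repressor is bound and DovL is active, so *nolD* is transcribed.

ON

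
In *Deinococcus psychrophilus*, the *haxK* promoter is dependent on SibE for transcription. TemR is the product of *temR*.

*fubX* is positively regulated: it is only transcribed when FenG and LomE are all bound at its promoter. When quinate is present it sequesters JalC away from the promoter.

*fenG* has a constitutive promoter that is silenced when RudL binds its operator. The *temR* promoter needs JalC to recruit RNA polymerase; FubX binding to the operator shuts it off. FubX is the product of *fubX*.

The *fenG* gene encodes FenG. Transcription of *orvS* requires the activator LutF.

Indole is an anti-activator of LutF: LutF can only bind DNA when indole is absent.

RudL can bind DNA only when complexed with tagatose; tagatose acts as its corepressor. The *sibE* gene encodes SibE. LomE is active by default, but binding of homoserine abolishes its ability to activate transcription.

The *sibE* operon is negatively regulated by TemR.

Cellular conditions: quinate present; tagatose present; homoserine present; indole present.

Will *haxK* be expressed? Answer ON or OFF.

ON

Tagatose is present, so RudL is active.
With repressor RudL bound, *fenG* is not transcribed.
So FenG is not produced.
Homoserine is present, so LomE is inactive.
Required activator FenG is absent, so *fubX* is not transcribed.
So FubX is not produced.
Quinate is present, so JalC is inactive.
Required activator JalC is absent, so *temR* is not transcribed.
So TemR is not produced.
With no repressor bound, *sibE* is transcribed.
So SibE is produced and active.
No repressor is bound and SibE is active, so *haxK* is transcribed.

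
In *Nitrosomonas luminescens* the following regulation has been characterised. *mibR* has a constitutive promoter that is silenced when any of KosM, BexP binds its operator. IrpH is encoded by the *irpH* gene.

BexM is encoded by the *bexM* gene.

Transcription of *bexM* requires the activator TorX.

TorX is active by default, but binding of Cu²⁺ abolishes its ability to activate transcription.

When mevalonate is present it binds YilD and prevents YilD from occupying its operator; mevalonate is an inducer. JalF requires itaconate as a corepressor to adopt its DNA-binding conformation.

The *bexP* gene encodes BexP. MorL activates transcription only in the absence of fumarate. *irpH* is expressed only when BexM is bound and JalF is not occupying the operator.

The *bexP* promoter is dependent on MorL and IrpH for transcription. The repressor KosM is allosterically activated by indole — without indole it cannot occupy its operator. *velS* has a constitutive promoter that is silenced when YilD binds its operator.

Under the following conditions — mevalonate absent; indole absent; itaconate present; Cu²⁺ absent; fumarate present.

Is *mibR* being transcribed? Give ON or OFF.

Indole is absent, so KosM is inactive.
Fumarate is present, so MorL is inactive.
Itaconate is present, so JalF is active.
Cu²⁺ is absent, so TorX is active.
No repressor is bound and TorX is active, so *bexM* is transcribed.
So BexM is produced and active.
With repressor JalF bound, *irpH* is not transcribed.
So IrpH is not produced.
Required activator MorL is absent, so *bexP* is not transcribed.
So BexP is not produced.
With no repressor bound, *mibR* is transcribed.

ON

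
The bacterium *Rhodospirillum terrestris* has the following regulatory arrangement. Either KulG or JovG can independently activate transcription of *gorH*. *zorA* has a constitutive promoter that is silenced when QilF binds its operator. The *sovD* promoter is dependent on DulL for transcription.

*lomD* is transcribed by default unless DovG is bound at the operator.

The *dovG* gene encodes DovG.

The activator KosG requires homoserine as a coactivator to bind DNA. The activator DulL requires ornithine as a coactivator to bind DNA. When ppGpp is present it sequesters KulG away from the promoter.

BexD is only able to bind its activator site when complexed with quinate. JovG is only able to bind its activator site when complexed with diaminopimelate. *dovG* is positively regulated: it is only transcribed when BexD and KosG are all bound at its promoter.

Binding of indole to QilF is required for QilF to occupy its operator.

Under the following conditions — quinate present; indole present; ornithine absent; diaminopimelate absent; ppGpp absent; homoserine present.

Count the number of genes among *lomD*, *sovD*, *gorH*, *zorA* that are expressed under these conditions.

1

Quinate is present, so BexD is active.
Homoserine is present, so KosG is active.
No repressor is bound and BexD and KosG are active, so *dovG* is transcribed.
So DovG is produced and active.
With repressor DovG bound, *lomD* is not transcribed.
→ *lomD* is OFF.
Ornithine is absent, so DulL is inactive.
Required activator DulL is absent, so *sovD* is not transcribed.
→ *sovD* is OFF.
ppGpp is absent, so KulG is active.
Diaminopimelate is absent, so JovG is inactive.
Activator KulG is present, so *gorH* is transcribed.
→ *gorH* is ON.
Indole is present, so QilF is active.
With repressor QilF bound, *zorA* is not transcribed.
→ *zorA* is OFF.
1 of the 4 genes is transcribed.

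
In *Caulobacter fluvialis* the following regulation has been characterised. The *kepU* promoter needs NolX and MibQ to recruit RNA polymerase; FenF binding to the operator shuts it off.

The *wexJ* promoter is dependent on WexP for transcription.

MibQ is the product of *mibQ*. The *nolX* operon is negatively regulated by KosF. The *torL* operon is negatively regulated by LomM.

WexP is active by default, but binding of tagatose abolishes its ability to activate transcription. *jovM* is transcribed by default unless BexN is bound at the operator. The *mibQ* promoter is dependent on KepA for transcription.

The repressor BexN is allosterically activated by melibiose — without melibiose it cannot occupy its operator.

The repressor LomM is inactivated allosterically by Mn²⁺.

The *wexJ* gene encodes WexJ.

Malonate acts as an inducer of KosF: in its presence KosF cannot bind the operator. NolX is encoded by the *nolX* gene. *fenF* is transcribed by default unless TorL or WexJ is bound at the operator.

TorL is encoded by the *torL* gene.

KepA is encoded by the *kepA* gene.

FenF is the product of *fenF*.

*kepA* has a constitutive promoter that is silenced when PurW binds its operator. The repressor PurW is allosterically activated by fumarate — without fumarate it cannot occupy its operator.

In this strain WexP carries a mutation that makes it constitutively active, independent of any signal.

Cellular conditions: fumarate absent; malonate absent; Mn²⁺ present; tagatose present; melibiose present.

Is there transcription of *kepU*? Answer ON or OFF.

Mn²⁺ is present, so LomM is inactive.
With no repressor bound, *torL* is transcribed.
So TorL is produced and active.
WexP is constitutively active in this strain.
No repressor is bound and WexP is active, so *wexJ* is transcribed.
So WexJ is produced and active.
With repressor TorL bound, *fenF* is not transcribed.
So FenF is not produced.
Malonate is absent, so KosF is active.
With repressor KosF bound, *nolX* is not transcribed.
So NolX is not produced.
Fumarate is absent, so PurW is inactive.
With no repressor bound, *kepA* is transcribed.
So KepA is produced and active.
No repressor is bound and KepA is active, so *mibQ* is transcribed.
So MibQ is produced and active.
Required activator NolX is absent, so *kepU* is not transcribed.

OFF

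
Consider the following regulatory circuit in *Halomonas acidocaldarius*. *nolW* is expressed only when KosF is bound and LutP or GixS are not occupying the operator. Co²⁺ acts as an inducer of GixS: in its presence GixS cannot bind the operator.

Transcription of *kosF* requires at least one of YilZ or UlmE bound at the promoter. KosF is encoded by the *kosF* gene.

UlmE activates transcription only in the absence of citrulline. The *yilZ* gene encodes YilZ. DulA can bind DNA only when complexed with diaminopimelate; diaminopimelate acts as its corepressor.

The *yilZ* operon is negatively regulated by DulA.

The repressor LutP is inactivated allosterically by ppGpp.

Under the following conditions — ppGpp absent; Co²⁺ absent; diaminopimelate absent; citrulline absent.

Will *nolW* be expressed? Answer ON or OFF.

Diaminopimelate is absent, so DulA is inactive.
With no repressor bound, *yilZ* is transcribed.
So YilZ is produced and active.
Citrulline is absent, so UlmE is active.
Activator YilZ is present, so *kosF* is transcribed.
So KosF is produced and active.
ppGpp is absent, so LutP is active.
Co²⁺ is absent, so GixS is active.
With repressor LutP bound, *nolW* is not transcribed.

OFF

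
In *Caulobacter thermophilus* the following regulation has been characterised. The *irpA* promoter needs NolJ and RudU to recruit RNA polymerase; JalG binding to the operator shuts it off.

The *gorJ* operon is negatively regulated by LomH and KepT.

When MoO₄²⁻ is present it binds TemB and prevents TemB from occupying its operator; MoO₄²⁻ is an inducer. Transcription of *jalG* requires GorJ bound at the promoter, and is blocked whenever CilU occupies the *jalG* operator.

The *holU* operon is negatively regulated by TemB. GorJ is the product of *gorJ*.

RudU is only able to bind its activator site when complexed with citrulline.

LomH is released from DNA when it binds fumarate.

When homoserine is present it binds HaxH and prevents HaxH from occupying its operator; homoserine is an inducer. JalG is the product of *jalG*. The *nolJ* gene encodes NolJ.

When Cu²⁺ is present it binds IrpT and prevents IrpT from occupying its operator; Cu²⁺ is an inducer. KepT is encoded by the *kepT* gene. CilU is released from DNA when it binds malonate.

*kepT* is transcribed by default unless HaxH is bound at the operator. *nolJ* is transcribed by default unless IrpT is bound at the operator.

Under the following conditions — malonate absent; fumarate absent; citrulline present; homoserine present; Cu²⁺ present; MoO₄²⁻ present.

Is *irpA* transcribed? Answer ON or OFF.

Cu²⁺ is present, so IrpT is inactive.
With no repressor bound, *nolJ* is transcribed.
So NolJ is produced and active.
Citrulline is present, so RudU is active.
Fumarate is absent, so LomH is active.
Homoserine is present, so HaxH is inactive.
With no repressor bound, *kepT* is transcribed.
So KepT is produced and active.
With repressor LomH bound, *gorJ* is not transcribed.
So GorJ is not produced.
Malonate is absent, so CilU is active.
With repressor CilU bound, *jalG* is not transcribed.
So JalG is not produced.
No repressor is bound and NolJ and RudU are active, so *irpA* is transcribed.

ON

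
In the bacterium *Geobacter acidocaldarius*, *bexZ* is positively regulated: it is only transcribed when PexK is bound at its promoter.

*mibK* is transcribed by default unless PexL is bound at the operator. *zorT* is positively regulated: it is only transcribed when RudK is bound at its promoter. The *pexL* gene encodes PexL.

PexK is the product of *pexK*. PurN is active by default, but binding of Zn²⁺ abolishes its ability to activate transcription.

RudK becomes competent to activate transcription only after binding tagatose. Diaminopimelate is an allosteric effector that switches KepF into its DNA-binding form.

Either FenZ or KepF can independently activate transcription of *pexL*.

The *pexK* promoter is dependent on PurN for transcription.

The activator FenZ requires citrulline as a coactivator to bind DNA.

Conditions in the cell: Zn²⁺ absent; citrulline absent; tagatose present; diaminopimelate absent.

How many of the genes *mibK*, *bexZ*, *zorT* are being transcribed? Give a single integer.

Citrulline is absent, so FenZ is inactive.
Diaminopimelate is absent, so KepF is inactive.
No activator is available at the *pexL* promoter, so *pexL* is not transcribed.
So PexL is not produced.
With no repressor bound, *mibK* is transcribed.
→ *mibK* is ON.
Zn²⁺ is absent, so PurN is active.
No repressor is bound and PurN is active, so *pexK* is transcribed.
So PexK is produced and active.
No repressor is bound and PexK is active, so *bexZ* is transcribed.
→ *bexZ* is ON.
Tagatose is present, so RudK is active.
No repressor is bound and RudK is active, so *zorT* is transcribed.
→ *zorT* is ON.
3 of the 3 genes are transcribed.

3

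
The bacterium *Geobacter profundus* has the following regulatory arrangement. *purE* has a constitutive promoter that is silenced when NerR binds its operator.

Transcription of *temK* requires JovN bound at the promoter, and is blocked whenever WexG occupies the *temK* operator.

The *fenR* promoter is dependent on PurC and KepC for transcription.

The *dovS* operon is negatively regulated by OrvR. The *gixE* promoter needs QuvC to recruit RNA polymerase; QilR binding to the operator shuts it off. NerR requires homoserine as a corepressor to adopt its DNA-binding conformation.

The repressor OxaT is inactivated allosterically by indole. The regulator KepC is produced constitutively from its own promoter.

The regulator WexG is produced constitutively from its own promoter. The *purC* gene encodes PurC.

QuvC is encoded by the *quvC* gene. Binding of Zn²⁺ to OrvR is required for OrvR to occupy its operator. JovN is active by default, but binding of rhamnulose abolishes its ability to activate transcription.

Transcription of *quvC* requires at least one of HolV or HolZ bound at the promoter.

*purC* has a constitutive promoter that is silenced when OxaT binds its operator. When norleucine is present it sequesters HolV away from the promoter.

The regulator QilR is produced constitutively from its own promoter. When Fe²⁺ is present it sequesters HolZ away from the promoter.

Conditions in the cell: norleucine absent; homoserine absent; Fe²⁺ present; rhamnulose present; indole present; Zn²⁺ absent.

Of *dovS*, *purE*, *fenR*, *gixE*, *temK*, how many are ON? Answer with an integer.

Zn²⁺ is absent, so OrvR is inactive.
With no repressor bound, *dovS* is transcribed.
→ *dovS* is ON.
Homoserine is absent, so NerR is inactive.
With no repressor bound, *purE* is transcribed.
→ *purE* is ON.
Indole is present, so OxaT is inactive.
With no repressor bound, *purC* is transcribed.
So PurC is produced and active.
KepC is produced constitutively and is active.
No repressor is bound and PurC and KepC are active, so *fenR* is transcribed.
→ *fenR* is ON.
Norleucine is absent, so HolV is active.
Fe²⁺ is present, so HolZ is inactive.
Activator HolV is present, so *quvC* is transcribed.
So QuvC is produced and active.
QilR is produced constitutively and is active.
With repressor QilR bound, *gixE* is not transcribed.
→ *gixE* is OFF.
Rhamnulose is present, so JovN is inactive.
WexG is produced constitutively and is active.
With repressor WexG bound, *temK* is not transcribed.
→ *temK* is OFF.
3 of the 5 genes are transcribed.

3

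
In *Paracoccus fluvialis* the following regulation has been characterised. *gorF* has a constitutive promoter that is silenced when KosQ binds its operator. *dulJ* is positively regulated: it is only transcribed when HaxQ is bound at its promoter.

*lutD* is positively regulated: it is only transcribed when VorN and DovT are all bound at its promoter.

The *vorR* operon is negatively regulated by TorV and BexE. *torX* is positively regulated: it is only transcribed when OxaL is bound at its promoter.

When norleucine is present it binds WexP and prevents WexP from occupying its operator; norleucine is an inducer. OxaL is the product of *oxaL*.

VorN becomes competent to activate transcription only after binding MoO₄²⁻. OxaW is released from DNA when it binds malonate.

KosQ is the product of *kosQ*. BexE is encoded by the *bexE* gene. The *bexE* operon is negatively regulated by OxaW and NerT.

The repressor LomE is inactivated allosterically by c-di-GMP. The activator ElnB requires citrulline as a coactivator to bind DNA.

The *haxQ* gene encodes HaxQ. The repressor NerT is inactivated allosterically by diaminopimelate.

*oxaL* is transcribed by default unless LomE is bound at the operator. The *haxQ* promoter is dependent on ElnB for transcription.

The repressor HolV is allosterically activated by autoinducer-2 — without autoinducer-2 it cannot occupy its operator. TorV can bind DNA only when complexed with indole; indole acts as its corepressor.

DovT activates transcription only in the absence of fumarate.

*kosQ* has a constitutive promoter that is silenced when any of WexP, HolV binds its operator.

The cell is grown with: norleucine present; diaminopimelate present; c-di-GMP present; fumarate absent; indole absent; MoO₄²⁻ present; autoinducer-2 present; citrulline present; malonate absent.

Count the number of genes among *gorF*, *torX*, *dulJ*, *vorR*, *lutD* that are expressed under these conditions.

Norleucine is present, so WexP is inactive.
Autoinducer-2 is present, so HolV is active.
With repressor HolV bound, *kosQ* is not transcribed.
So KosQ is not produced.
With no repressor bound, *gorF* is transcribed.
→ *gorF* is ON.
c-di-GMP is present, so LomE is inactive.
With no repressor bound, *oxaL* is transcribed.
So OxaL is produced and active.
No repressor is bound and OxaL is active, so *torX* is transcribed.
→ *torX* is ON.
Citrulline is present, so ElnB is active.
No repressor is bound and ElnB is active, so *haxQ* is transcribed.
So HaxQ is produced and active.
No repressor is bound and HaxQ is active, so *dulJ* is transcribed.
→ *dulJ* is ON.
Indole is absent, so TorV is inactive.
Malonate is absent, so OxaW is active.
Diaminopimelate is present, so NerT is inactive.
With repressor OxaW bound, *bexE* is not transcribed.
So BexE is not produced.
With no repressor bound, *vorR* is transcribed.
→ *vorR* is ON.
MoO₄²⁻ is present, so VorN is active.
Fumarate is absent, so DovT is active.
No repressor is bound and VorN and DovT are active, so *lutD* is transcribed.
→ *lutD* is ON.
5 of the 5 genes are transcribed.

5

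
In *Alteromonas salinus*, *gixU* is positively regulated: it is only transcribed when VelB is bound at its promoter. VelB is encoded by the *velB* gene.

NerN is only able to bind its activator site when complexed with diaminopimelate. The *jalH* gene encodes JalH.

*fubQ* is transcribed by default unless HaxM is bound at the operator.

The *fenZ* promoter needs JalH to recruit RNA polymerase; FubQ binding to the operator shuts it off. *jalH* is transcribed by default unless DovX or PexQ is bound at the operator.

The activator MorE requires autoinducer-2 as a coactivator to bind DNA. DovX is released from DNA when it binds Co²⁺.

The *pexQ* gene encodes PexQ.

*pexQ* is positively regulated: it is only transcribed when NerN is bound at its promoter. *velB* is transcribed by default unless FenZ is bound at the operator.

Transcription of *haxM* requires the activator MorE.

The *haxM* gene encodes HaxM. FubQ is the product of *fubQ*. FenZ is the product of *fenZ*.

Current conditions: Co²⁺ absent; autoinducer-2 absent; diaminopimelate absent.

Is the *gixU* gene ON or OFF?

ON

Autoinducer-2 is absent, so MorE is inactive.
Required activator MorE is absent, so *haxM* is not transcribed.
So HaxM is not produced.
With no repressor bound, *fubQ* is transcribed.
So FubQ is produced and active.
Co²⁺ is absent, so DovX is active.
Diaminopimelate is absent, so NerN is inactive.
Required activator NerN is absent, so *pexQ* is not transcribed.
So PexQ is not produced.
With repressor DovX bound, *jalH* is not transcribed.
So JalH is not produced.
With repressor FubQ bound, *fenZ* is not transcribed.
So FenZ is not produced.
With no repressor bound, *velB* is transcribed.
So VelB is produced and active.
No repressor is bound and VelB is active, so *gixU* is transcribed.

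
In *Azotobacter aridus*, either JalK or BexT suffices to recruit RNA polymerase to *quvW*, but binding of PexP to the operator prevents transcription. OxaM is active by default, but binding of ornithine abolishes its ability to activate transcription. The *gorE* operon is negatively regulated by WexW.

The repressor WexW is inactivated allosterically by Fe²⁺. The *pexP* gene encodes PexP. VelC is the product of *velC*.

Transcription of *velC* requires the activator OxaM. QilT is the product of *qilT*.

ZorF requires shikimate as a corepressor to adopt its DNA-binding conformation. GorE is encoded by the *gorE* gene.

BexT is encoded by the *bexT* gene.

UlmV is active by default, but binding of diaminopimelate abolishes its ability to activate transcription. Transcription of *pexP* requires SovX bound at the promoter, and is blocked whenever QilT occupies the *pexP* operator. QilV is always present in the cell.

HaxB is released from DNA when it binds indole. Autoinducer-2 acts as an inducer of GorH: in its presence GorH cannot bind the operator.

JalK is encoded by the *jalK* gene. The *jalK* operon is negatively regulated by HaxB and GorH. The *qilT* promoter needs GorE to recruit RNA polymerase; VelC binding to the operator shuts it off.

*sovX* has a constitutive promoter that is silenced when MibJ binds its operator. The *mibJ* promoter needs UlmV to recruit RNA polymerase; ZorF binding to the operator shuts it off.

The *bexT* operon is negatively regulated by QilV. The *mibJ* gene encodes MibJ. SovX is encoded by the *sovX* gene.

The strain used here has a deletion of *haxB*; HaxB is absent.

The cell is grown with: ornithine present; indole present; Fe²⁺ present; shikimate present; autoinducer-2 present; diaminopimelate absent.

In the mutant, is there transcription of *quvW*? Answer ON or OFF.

HaxB is non-functional in this strain, so it has no effect.
Autoinducer-2 is present, so GorH is inactive.
With no repressor bound, *jalK* is transcribed.
So JalK is produced and active.
Shikimate is present, so ZorF is active.
Diaminopimelate is absent, so UlmV is active.
With repressor ZorF bound, *mibJ* is not transcribed.
So MibJ is not produced.
With no repressor bound, *sovX* is transcribed.
So SovX is produced and active.
Ornithine is present, so OxaM is inactive.
Required activator OxaM is absent, so *velC* is not transcribed.
So VelC is not produced.
Fe²⁺ is present, so WexW is inactive.
With no repressor bound, *gorE* is transcribed.
So GorE is produced and active.
No repressor is bound and GorE is active, so *qilT* is transcribed.
So QilT is produced and active.
With repressor QilT bound, *pexP* is not transcribed.
So PexP is not produced.
QilV is produced constitutively and is active.
With repressor QilV bound, *bexT* is not transcribed.
So BexT is not produced.
Activator JalK is present, so *quvW* is transcribed.

ON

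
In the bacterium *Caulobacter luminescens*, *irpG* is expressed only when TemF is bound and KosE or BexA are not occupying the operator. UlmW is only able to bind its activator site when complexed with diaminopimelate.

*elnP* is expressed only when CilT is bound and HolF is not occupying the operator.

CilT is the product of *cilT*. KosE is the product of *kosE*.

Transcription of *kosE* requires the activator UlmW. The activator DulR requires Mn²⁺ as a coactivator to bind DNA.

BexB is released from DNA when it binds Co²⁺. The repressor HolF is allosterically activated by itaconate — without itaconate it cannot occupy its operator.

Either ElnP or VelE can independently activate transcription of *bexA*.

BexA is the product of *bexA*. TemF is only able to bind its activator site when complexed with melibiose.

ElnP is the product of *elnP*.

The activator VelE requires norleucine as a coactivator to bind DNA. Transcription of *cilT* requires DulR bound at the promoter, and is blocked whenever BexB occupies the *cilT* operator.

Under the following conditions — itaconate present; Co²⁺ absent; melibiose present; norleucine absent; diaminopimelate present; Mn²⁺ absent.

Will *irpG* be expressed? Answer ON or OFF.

OFF

Diaminopimelate is present, so UlmW is active.
No repressor is bound and UlmW is active, so *kosE* is transcribed.
So KosE is produced and active.
Itaconate is present, so HolF is active.
Mn²⁺ is absent, so DulR is inactive.
Co²⁺ is absent, so BexB is active.
With repressor BexB bound, *cilT* is not transcribed.
So CilT is not produced.
With repressor HolF bound, *elnP* is not transcribed.
So ElnP is not produced.
Norleucine is absent, so VelE is inactive.
No activator is available at the *bexA* promoter, so *bexA* is not transcribed.
So BexA is not produced.
Melibiose is present, so TemF is active.
With repressor KosE bound, *irpG* is not transcribed.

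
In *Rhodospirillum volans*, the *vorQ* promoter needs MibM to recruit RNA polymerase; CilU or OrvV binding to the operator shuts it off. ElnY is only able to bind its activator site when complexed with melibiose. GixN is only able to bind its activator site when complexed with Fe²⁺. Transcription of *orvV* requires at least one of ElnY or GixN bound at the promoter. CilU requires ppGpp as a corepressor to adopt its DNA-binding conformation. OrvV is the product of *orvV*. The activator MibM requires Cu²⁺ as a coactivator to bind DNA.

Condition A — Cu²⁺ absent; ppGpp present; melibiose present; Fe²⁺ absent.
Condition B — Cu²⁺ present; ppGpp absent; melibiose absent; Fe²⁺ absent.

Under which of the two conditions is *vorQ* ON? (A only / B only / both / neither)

Condition A:
Cu²⁺ is absent, so MibM is inactive.
ppGpp is present, so CilU is active.
Melibiose is present, so ElnY is active.
Fe²⁺ is absent, so GixN is inactive.
Activator ElnY is present, so *orvV* is transcribed.
So OrvV is produced and active.
With repressor CilU bound, *vorQ* is not transcribed.
→ *vorQ* is OFF in A.
Condition B:
Cu²⁺ is present, so MibM is active.
ppGpp is absent, so CilU is inactive.
Melibiose is absent, so ElnY is inactive.
Fe²⁺ is absent, so GixN is inactive.
No activator is available at the *orvV* promoter, so *orvV* is not transcribed.
So OrvV is not produced.
No repressor is bound and MibM is active, so *vorQ* is transcribed.
→ *vorQ* is ON in B.

B only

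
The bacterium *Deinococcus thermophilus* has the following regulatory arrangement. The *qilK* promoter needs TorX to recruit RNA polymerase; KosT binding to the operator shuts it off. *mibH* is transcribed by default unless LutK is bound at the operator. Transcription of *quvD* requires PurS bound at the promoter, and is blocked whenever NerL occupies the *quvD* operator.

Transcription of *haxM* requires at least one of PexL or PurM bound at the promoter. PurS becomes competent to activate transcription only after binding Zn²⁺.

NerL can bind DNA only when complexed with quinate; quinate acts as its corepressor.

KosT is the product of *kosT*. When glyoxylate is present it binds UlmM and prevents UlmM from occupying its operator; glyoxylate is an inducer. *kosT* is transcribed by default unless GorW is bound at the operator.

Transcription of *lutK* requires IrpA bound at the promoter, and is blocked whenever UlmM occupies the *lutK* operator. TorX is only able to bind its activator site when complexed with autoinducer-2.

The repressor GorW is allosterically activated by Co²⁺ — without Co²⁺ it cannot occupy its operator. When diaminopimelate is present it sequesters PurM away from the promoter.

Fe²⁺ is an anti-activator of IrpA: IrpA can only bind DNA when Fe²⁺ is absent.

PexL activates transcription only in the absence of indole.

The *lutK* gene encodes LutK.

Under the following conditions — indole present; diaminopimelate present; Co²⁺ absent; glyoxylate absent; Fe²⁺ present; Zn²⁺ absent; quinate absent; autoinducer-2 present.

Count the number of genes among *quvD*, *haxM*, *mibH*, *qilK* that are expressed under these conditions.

1

Zn²⁺ is absent, so PurS is inactive.
Quinate is absent, so NerL is inactive.
Required activator PurS is absent, so *quvD* is not transcribed.
→ *quvD* is OFF.
Indole is present, so PexL is inactive.
Diaminopimelate is present, so PurM is inactive.
No activator is available at the *haxM* promoter, so *haxM* is not transcribed.
→ *haxM* is OFF.
Glyoxylate is absent, so UlmM is active.
Fe²⁺ is present, so IrpA is inactive.
With repressor UlmM bound, *lutK* is not transcribed.
So LutK is not produced.
With no repressor bound, *mibH* is transcribed.
→ *mibH* is ON.
Autoinducer-2 is present, so TorX is active.
Co²⁺ is absent, so GorW is inactive.
With no repressor bound, *kosT* is transcribed.
So KosT is produced and active.
With repressor KosT bound, *qilK* is not transcribed.
→ *qilK* is OFF.
1 of the 4 genes is transcribed.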